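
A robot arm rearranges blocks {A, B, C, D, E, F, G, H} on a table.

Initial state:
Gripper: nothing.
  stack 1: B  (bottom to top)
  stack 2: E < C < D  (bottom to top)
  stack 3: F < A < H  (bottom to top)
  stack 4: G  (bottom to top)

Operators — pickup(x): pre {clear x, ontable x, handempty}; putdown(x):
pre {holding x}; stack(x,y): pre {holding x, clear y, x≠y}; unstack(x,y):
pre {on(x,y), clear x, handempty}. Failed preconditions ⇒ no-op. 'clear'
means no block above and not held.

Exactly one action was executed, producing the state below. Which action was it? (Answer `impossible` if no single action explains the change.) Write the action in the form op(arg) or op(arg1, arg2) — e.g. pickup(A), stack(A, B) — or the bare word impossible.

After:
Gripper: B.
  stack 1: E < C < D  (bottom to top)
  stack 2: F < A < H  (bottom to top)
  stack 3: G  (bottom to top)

pickup(B)

target: towers=[E/C/D; F/A/H; G] holding=B
         pickup(G) → towers=[B; E/C/D; F/A/H] holding=G
     unstack(H, A) → towers=[B; E/C/D; F/A; G] holding=H
         pickup(B) → towers=[E/C/D; F/A/H; G] holding=B  ← match
     unstack(D, C) → towers=[B; E/C; F/A/H; G] holding=D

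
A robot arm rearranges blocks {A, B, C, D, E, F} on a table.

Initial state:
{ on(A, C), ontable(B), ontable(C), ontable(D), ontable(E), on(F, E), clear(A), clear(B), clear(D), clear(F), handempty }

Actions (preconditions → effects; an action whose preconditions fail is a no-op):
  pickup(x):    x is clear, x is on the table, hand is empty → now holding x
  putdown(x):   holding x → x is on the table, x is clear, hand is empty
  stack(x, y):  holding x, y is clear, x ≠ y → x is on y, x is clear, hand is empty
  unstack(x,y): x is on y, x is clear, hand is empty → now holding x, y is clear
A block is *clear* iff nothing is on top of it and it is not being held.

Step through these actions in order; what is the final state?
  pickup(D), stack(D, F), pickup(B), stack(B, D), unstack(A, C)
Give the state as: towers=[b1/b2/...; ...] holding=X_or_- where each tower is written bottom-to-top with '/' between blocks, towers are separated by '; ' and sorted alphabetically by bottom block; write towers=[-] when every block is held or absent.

step 1 (pickup(D)): towers=[B; C/A; E/F] holding=D
step 2 (stack(D, F)): towers=[B; C/A; E/F/D] holding=-
step 3 (pickup(B)): towers=[C/A; E/F/D] holding=B
step 4 (stack(B, D)): towers=[C/A; E/F/D/B] holding=-
step 5 (unstack(A, C)): towers=[C; E/F/D/B] holding=A

towers=[C; E/F/D/B] holding=A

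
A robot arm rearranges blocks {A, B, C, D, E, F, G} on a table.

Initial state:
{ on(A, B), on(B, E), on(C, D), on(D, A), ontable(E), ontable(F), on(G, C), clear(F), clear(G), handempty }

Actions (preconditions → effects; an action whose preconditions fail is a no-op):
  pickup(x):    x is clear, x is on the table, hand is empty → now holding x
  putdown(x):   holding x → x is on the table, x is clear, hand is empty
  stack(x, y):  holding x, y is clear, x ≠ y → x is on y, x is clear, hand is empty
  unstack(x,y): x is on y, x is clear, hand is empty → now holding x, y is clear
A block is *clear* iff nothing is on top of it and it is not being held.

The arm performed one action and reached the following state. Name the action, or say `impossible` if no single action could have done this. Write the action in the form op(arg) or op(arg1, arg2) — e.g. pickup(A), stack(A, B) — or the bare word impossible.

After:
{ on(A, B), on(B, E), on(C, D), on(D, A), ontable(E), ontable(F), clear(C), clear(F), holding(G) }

unstack(G, C)

target: towers=[E/B/A/D/C; F] holding=G
         pickup(F) → towers=[E/B/A/D/C/G] holding=F
     unstack(G, C) → towers=[E/B/A/D/C; F] holding=G  ← match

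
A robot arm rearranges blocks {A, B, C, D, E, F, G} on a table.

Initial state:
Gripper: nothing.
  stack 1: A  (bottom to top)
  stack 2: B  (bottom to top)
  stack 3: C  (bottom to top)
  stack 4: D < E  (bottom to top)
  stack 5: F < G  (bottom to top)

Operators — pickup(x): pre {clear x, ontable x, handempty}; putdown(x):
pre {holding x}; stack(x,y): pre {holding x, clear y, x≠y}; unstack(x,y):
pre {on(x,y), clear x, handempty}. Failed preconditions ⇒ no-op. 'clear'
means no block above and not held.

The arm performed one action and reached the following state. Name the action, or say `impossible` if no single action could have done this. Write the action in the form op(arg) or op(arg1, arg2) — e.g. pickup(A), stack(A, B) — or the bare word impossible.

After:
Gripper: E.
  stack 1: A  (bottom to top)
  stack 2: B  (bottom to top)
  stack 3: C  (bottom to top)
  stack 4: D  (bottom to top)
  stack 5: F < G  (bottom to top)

unstack(E, D)

target: towers=[A; B; C; D; F/G] holding=E
         pickup(B) → towers=[A; C; D/E; F/G] holding=B
     unstack(G, F) → towers=[A; B; C; D/E; F] holding=G
         pickup(A) → towers=[B; C; D/E; F/G] holding=A
     unstack(E, D) → towers=[A; B; C; D; F/G] holding=E  ← match
         pickup(C) → towers=[A; B; D/E; F/G] holding=C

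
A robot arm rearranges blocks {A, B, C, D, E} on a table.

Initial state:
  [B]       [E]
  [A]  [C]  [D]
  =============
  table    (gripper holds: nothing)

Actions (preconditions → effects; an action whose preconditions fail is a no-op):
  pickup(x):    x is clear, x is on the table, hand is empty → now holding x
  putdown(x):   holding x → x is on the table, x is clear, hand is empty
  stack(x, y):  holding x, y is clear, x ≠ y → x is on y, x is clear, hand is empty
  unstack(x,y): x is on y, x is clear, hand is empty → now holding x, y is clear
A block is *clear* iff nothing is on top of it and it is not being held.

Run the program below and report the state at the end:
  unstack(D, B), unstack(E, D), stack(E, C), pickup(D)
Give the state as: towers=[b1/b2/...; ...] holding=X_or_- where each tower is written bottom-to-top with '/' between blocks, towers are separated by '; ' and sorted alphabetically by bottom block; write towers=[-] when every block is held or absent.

step 1 (unstack(D, B)) [no-op]: towers=[A/B; C; D/E] holding=-
step 2 (unstack(E, D)): towers=[A/B; C; D] holding=E
step 3 (stack(E, C)): towers=[A/B; C/E; D] holding=-
step 4 (pickup(D)): towers=[A/B; C/E] holding=D

towers=[A/B; C/E] holding=D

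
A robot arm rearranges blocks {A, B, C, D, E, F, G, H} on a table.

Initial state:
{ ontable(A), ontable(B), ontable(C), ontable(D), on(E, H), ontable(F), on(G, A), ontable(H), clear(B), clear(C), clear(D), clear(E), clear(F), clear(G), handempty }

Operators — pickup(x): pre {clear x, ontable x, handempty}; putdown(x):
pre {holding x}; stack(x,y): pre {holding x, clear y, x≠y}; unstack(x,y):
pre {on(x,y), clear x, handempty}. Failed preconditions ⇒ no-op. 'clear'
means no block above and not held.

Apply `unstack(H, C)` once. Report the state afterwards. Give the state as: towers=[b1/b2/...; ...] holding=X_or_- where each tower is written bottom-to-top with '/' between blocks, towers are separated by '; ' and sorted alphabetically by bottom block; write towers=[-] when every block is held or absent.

towers=[A/G; B; C; D; F; H/E] holding=-

before: towers=[A/G; B; C; D; F; H/E] holding=-
pre[unstack(H, C)]: on(H,C) fail, clear(H) fail, handempty ok
on(H,C), clear(H) unmet → unstack(H, C) is a no-op
after:  towers=[A/G; B; C; D; F; H/E] holding=-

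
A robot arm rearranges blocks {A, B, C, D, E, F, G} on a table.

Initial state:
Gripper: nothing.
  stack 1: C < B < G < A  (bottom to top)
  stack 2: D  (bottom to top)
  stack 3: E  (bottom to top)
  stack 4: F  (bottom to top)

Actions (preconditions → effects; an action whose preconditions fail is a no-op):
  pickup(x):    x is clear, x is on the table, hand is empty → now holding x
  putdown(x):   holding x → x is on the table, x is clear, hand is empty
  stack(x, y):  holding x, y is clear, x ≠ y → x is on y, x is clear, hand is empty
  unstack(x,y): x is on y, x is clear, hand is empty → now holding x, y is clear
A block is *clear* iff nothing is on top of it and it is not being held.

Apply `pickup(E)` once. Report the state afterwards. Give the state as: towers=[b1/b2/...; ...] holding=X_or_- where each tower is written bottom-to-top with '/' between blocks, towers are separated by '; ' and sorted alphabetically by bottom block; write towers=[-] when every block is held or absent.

towers=[C/B/G/A; D; F] holding=E

before: towers=[C/B/G/A; D; E; F] holding=-
pre[pickup(E)]: clear(E) yes, ontable(E) yes, handempty yes
all met → apply pickup(E)
after:  towers=[C/B/G/A; D; F] holding=E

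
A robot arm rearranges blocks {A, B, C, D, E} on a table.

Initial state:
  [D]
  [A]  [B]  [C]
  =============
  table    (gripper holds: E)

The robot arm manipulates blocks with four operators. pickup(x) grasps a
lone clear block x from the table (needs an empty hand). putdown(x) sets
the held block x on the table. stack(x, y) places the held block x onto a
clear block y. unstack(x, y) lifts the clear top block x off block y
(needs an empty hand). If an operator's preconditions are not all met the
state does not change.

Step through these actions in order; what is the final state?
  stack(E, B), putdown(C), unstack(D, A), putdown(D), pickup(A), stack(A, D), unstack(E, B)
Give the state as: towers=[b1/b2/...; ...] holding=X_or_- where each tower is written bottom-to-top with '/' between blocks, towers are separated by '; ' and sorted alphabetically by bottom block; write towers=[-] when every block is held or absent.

towers=[B; C; D/A] holding=E

step 1 (stack(E, B)): towers=[A/D; B/E; C] holding=-
step 2 (putdown(C)) [no-op]: towers=[A/D; B/E; C] holding=-
step 3 (unstack(D, A)): towers=[A; B/E; C] holding=D
step 4 (putdown(D)): towers=[A; B/E; C; D] holding=-
step 5 (pickup(A)): towers=[B/E; C; D] holding=A
step 6 (stack(A, D)): towers=[B/E; C; D/A] holding=-
step 7 (unstack(E, B)): towers=[B; C; D/A] holding=E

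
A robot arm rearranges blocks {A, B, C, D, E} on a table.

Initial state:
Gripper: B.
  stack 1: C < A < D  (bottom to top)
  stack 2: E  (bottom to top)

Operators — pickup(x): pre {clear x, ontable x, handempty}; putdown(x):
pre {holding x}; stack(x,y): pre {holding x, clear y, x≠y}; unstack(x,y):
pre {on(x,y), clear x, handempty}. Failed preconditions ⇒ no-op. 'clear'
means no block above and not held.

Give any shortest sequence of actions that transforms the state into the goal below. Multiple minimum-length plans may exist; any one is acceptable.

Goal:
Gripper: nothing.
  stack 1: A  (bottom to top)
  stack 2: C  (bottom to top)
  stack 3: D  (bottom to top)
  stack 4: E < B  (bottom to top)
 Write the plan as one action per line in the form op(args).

step 1 (stack(B, E)): towers=[C/A/D; E/B] holding=-
step 2 (unstack(D, A)): towers=[C/A; E/B] holding=D
step 3 (putdown(D)): towers=[C/A; D; E/B] holding=-
step 4 (unstack(A, C)): towers=[C; D; E/B] holding=A
step 5 (putdown(A)): towers=[A; C; D; E/B] holding=-
goal check: towers=[A; C; D; E/B] holding=- — reached (length 5, optimal by BFS)

stack(B, E)
unstack(D, A)
putdown(D)
unstack(A, C)
putdown(A)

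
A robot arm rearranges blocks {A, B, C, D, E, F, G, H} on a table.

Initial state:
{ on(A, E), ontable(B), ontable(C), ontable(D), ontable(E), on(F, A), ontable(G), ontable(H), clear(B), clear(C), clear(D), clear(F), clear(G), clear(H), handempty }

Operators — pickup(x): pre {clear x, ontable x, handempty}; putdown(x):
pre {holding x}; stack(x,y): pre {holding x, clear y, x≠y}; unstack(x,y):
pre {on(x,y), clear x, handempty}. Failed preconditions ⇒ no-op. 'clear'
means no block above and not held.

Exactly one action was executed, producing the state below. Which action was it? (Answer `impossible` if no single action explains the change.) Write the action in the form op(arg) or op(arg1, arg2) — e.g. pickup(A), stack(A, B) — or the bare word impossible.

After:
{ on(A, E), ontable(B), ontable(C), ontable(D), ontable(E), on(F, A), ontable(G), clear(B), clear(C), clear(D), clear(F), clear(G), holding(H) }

target: towers=[B; C; D; E/A/F; G] holding=H
         pickup(G) → towers=[B; C; D; E/A/F; H] holding=G
         pickup(H) → towers=[B; C; D; E/A/F; G] holding=H  ← match
         pickup(B) → towers=[C; D; E/A/F; G; H] holding=B
     unstack(F, A) → towers=[B; C; D; E/A; G; H] holding=F
         pickup(D) → towers=[B; C; E/A/F; G; H] holding=D
         pickup(C) → towers=[B; D; E/A/F; G; H] holding=C

pickup(H)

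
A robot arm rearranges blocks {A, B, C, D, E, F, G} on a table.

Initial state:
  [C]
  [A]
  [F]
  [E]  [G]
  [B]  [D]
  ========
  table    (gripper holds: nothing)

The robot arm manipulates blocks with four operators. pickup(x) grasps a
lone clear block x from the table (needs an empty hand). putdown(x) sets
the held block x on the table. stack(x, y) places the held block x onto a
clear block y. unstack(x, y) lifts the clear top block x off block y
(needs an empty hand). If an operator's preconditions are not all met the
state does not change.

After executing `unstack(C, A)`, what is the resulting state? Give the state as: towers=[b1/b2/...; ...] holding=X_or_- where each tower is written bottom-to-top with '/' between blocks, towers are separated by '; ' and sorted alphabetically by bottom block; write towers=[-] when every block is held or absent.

towers=[B/E/F/A; D/G] holding=C

before: towers=[B/E/F/A/C; D/G] holding=-
pre[unstack(C, A)]: on(C,A) ok, clear(C) ok, handempty ok
all met → apply unstack(C, A)
after:  towers=[B/E/F/A; D/G] holding=C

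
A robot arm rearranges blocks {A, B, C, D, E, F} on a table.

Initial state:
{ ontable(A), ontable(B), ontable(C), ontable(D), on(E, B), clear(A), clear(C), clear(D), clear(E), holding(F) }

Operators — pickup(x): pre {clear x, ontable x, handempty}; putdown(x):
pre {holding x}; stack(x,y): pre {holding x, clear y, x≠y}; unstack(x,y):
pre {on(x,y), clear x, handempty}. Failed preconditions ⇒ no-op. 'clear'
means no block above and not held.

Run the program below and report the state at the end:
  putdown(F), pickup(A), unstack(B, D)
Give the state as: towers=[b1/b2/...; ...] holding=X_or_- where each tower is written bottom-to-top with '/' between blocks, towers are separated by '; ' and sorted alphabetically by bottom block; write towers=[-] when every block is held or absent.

step 1 (putdown(F)): towers=[A; B/E; C; D; F] holding=-
step 2 (pickup(A)): towers=[B/E; C; D; F] holding=A
step 3 (unstack(B, D)) [no-op]: towers=[B/E; C; D; F] holding=A

towers=[B/E; C; D; F] holding=A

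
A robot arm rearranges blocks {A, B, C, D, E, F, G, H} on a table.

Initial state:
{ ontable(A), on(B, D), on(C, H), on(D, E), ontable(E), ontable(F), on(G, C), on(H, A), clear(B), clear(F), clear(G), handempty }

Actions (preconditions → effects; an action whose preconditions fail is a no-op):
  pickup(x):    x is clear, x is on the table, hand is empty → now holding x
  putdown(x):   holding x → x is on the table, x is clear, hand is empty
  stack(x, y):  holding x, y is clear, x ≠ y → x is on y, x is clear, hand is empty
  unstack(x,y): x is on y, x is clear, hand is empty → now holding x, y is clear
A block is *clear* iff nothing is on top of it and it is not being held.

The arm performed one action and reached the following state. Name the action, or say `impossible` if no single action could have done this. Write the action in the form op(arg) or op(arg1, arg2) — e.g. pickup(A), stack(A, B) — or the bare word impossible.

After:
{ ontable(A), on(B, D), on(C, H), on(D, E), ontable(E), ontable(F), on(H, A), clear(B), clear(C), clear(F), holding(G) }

target: towers=[A/H/C; E/D/B; F] holding=G
     unstack(G, C) → towers=[A/H/C; E/D/B; F] holding=G  ← match
     unstack(B, D) → towers=[A/H/C/G; E/D; F] holding=B
         pickup(F) → towers=[A/H/C/G; E/D/B] holding=F

unstack(G, C)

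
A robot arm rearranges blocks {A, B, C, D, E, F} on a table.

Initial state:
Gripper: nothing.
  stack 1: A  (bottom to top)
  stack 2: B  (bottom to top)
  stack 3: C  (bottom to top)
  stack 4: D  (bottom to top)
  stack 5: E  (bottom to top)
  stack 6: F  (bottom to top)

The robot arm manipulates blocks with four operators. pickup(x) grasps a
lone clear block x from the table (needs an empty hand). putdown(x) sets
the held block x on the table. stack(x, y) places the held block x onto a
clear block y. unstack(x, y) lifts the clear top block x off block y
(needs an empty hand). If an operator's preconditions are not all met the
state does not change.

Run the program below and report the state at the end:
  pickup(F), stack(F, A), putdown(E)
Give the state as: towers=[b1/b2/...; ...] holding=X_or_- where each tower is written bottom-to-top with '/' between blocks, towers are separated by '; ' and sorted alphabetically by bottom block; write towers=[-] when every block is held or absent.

towers=[A/F; B; C; D; E] holding=-

step 1 (pickup(F)): towers=[A; B; C; D; E] holding=F
step 2 (stack(F, A)): towers=[A/F; B; C; D; E] holding=-
step 3 (putdown(E)) [no-op]: towers=[A/F; B; C; D; E] holding=-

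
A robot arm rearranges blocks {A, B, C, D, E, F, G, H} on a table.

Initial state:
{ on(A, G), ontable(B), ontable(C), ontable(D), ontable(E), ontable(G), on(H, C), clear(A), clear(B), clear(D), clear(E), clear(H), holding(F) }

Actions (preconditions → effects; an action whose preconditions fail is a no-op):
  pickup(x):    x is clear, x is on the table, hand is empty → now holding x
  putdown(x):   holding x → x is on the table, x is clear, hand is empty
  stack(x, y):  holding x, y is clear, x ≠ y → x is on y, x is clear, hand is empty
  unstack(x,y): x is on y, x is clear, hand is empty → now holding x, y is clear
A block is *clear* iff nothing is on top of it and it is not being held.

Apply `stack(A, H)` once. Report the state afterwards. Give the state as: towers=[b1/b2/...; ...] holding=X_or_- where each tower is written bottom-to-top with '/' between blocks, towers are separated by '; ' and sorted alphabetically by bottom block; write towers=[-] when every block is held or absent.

before: towers=[B; C/H; D; E; G/A] holding=F
pre[stack(A, H)]: holding(A) no, clear(H) yes, A≠H yes
holding(A) unmet → stack(A, H) is a no-op
after:  towers=[B; C/H; D; E; G/A] holding=F

towers=[B; C/H; D; E; G/A] holding=F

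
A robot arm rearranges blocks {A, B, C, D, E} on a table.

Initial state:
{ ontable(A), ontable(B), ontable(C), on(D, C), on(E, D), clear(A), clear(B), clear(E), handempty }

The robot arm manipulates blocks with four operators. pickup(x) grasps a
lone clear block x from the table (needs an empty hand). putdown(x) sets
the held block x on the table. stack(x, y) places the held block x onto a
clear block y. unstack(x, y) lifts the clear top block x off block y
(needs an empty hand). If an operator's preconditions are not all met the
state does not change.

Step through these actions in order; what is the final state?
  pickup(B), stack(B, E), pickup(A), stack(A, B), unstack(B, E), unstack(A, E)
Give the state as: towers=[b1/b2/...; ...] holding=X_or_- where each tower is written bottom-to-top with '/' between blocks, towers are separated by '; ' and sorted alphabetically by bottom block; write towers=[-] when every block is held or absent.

step 1 (pickup(B)): towers=[A; C/D/E] holding=B
step 2 (stack(B, E)): towers=[A; C/D/E/B] holding=-
step 3 (pickup(A)): towers=[C/D/E/B] holding=A
step 4 (stack(A, B)): towers=[C/D/E/B/A] holding=-
step 5 (unstack(B, E)) [no-op]: towers=[C/D/E/B/A] holding=-
step 6 (unstack(A, E)) [no-op]: towers=[C/D/E/B/A] holding=-

towers=[C/D/E/B/A] holding=-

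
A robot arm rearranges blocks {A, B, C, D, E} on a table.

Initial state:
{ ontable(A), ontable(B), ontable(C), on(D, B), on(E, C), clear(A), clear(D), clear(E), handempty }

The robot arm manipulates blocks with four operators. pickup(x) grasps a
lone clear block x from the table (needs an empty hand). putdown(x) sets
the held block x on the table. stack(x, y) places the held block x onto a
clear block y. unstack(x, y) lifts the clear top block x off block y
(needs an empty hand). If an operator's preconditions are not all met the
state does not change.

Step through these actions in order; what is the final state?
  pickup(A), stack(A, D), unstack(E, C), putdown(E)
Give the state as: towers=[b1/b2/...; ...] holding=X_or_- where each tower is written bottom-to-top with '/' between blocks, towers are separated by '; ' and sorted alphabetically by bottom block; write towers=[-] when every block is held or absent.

step 1 (pickup(A)): towers=[B/D; C/E] holding=A
step 2 (stack(A, D)): towers=[B/D/A; C/E] holding=-
step 3 (unstack(E, C)): towers=[B/D/A; C] holding=E
step 4 (putdown(E)): towers=[B/D/A; C; E] holding=-

towers=[B/D/A; C; E] holding=-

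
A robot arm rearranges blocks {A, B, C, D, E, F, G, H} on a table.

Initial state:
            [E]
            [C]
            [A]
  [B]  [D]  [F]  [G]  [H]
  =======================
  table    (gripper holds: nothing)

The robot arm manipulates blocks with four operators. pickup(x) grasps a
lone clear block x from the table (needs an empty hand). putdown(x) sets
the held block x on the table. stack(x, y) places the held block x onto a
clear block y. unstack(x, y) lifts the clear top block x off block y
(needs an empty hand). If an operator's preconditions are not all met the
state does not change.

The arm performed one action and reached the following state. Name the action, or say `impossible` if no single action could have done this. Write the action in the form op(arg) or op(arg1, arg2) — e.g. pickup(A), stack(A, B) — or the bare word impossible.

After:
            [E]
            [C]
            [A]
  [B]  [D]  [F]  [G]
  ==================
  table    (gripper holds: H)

target: towers=[B; D; F/A/C/E; G] holding=H
         pickup(G) → towers=[B; D; F/A/C/E; H] holding=G
     unstack(E, C) → towers=[B; D; F/A/C; G; H] holding=E
         pickup(H) → towers=[B; D; F/A/C/E; G] holding=H  ← match
         pickup(B) → towers=[D; F/A/C/E; G; H] holding=B
         pickup(D) → towers=[B; F/A/C/E; G; H] holding=D

pickup(H)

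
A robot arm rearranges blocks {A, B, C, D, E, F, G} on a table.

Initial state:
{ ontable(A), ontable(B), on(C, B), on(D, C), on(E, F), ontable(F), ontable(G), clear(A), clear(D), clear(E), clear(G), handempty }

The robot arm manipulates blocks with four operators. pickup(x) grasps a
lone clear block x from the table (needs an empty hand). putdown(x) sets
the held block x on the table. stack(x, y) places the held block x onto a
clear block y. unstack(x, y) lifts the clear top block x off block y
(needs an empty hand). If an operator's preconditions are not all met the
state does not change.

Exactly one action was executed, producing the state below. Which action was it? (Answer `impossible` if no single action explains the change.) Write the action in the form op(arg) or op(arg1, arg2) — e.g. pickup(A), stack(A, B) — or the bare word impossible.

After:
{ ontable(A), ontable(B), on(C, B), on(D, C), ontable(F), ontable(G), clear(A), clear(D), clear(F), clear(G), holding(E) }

unstack(E, F)

target: towers=[A; B/C/D; F; G] holding=E
         pickup(G) → towers=[A; B/C/D; F/E] holding=G
     unstack(D, C) → towers=[A; B/C; F/E; G] holding=D
         pickup(A) → towers=[B/C/D; F/E; G] holding=A
     unstack(E, F) → towers=[A; B/C/D; F; G] holding=E  ← match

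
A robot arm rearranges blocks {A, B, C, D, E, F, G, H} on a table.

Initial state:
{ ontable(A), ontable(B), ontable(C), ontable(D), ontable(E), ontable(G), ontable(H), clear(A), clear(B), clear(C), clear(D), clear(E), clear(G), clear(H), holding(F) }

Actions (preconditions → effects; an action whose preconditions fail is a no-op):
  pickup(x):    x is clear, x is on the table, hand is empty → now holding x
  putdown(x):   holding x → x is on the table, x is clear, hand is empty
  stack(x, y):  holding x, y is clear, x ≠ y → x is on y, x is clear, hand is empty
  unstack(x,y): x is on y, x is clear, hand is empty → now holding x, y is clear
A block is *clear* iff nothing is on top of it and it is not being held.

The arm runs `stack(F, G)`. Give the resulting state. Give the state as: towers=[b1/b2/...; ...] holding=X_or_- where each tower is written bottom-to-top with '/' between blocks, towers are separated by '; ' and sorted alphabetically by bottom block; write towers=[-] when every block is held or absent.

before: towers=[A; B; C; D; E; G; H] holding=F
pre[stack(F, G)]: holding(F) ok, clear(G) ok, F≠G ok
all met → apply stack(F, G)
after:  towers=[A; B; C; D; E; G/F; H] holding=-

towers=[A; B; C; D; E; G/F; H] holding=-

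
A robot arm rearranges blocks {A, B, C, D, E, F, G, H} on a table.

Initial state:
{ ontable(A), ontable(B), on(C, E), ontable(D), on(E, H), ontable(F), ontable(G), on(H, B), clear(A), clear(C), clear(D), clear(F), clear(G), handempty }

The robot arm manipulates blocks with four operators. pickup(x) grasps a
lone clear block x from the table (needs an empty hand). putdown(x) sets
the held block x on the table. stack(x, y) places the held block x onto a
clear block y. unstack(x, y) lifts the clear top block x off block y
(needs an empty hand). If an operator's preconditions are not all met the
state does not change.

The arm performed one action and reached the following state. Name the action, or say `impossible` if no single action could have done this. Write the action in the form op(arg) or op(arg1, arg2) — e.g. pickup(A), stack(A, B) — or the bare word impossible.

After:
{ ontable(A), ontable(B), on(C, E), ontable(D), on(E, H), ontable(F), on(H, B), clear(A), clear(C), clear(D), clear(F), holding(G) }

pickup(G)

target: towers=[A; B/H/E/C; D; F] holding=G
         pickup(G) → towers=[A; B/H/E/C; D; F] holding=G  ← match
         pickup(A) → towers=[B/H/E/C; D; F; G] holding=A
         pickup(F) → towers=[A; B/H/E/C; D; G] holding=F
         pickup(D) → towers=[A; B/H/E/C; F; G] holding=D
     unstack(C, E) → towers=[A; B/H/E; D; F; G] holding=C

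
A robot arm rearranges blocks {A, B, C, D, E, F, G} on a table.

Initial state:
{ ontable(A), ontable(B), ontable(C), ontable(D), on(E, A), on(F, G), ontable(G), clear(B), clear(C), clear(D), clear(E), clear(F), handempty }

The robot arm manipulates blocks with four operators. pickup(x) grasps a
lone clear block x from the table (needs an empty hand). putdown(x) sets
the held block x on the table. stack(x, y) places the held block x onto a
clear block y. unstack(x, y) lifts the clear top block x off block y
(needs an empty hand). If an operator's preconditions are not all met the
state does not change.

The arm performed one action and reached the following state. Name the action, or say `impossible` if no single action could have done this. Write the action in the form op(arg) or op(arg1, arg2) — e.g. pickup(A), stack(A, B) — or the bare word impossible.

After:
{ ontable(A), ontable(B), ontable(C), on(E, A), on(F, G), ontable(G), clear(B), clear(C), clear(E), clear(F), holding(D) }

pickup(D)

target: towers=[A/E; B; C; G/F] holding=D
         pickup(B) → towers=[A/E; C; D; G/F] holding=B
     unstack(F, G) → towers=[A/E; B; C; D; G] holding=F
         pickup(D) → towers=[A/E; B; C; G/F] holding=D  ← match
     unstack(E, A) → towers=[A; B; C; D; G/F] holding=E
         pickup(C) → towers=[A/E; B; D; G/F] holding=C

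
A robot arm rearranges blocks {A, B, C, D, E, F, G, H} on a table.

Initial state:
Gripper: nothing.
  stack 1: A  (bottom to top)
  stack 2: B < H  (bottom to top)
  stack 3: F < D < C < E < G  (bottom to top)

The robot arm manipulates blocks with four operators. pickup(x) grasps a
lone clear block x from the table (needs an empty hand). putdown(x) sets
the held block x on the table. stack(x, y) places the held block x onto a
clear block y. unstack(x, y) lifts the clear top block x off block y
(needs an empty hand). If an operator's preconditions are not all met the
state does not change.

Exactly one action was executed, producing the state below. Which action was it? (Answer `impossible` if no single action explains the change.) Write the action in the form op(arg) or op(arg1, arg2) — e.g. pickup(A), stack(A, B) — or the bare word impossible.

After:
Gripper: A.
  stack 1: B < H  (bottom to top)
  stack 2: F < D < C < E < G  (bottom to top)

target: towers=[B/H; F/D/C/E/G] holding=A
     unstack(G, E) → towers=[A; B/H; F/D/C/E] holding=G
         pickup(A) → towers=[B/H; F/D/C/E/G] holding=A  ← match
     unstack(H, B) → towers=[A; B; F/D/C/E/G] holding=H

pickup(A)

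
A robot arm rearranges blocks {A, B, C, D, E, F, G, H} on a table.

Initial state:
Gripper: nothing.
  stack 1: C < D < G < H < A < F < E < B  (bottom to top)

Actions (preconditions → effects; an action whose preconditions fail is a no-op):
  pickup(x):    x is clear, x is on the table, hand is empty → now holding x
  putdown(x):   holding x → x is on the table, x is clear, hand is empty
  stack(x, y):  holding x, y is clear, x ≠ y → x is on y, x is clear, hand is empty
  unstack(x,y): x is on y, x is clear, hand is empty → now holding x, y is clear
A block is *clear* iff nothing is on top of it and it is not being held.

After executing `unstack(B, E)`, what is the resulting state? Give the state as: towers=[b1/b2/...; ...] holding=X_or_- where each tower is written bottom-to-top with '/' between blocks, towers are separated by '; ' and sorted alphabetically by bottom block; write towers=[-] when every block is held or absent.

before: towers=[C/D/G/H/A/F/E/B] holding=-
pre[unstack(B, E)]: on(B,E) yes, clear(B) yes, handempty yes
all met → apply unstack(B, E)
after:  towers=[C/D/G/H/A/F/E] holding=B

towers=[C/D/G/H/A/F/E] holding=B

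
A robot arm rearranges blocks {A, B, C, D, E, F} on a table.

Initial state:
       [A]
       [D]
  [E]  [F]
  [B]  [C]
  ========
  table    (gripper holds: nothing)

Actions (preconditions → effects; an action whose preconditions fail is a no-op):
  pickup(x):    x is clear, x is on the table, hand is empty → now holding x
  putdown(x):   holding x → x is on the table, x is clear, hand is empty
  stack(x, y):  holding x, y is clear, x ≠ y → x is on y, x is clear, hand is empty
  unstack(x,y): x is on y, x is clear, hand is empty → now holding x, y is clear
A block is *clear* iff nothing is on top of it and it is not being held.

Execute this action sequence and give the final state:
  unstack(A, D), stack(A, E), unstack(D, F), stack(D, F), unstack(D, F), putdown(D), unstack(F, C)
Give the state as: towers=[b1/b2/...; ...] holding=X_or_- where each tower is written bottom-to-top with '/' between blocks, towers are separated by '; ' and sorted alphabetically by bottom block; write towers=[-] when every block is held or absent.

towers=[B/E/A; C; D] holding=F

step 1 (unstack(A, D)): towers=[B/E; C/F/D] holding=A
step 2 (stack(A, E)): towers=[B/E/A; C/F/D] holding=-
step 3 (unstack(D, F)): towers=[B/E/A; C/F] holding=D
step 4 (stack(D, F)): towers=[B/E/A; C/F/D] holding=-
step 5 (unstack(D, F)): towers=[B/E/A; C/F] holding=D
step 6 (putdown(D)): towers=[B/E/A; C/F; D] holding=-
step 7 (unstack(F, C)): towers=[B/E/A; C; D] holding=F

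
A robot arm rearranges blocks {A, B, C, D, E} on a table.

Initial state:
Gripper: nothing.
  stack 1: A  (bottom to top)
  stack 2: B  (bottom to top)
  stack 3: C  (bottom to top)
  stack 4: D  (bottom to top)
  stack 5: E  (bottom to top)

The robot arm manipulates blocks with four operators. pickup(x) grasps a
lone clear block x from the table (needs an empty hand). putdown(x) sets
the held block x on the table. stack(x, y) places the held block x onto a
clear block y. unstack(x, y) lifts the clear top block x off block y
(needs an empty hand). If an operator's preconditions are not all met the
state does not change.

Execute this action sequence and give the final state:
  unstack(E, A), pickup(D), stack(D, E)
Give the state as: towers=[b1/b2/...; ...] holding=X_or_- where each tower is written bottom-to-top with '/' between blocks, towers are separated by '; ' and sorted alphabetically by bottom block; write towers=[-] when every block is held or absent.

towers=[A; B; C; E/D] holding=-

step 1 (unstack(E, A)) [no-op]: towers=[A; B; C; D; E] holding=-
step 2 (pickup(D)): towers=[A; B; C; E] holding=D
step 3 (stack(D, E)): towers=[A; B; C; E/D] holding=-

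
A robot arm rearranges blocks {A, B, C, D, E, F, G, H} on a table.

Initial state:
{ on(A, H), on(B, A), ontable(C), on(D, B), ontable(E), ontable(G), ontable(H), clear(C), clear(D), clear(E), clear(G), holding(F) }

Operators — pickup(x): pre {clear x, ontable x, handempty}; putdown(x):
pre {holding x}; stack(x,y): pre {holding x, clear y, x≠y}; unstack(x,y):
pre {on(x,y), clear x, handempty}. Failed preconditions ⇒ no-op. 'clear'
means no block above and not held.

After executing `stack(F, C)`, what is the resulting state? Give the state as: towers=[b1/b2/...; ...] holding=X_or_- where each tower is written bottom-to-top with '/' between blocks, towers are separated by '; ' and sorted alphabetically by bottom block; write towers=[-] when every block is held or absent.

before: towers=[C; E; G; H/A/B/D] holding=F
pre[stack(F, C)]: holding(F) ok, clear(C) ok, F≠C ok
all met → apply stack(F, C)
after:  towers=[C/F; E; G; H/A/B/D] holding=-

towers=[C/F; E; G; H/A/B/D] holding=-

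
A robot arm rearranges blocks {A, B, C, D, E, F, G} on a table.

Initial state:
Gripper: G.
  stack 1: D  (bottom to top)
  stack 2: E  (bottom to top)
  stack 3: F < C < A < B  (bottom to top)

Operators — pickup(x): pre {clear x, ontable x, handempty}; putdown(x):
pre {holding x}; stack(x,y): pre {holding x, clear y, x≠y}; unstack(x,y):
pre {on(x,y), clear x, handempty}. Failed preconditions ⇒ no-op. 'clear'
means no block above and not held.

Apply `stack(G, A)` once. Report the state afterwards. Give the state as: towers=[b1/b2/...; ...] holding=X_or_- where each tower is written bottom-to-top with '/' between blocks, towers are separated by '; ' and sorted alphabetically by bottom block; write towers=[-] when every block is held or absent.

towers=[D; E; F/C/A/B] holding=G

before: towers=[D; E; F/C/A/B] holding=G
pre[stack(G, A)]: holding(G) ok, clear(A) fail, G≠A ok
clear(A) unmet → stack(G, A) is a no-op
after:  towers=[D; E; F/C/A/B] holding=G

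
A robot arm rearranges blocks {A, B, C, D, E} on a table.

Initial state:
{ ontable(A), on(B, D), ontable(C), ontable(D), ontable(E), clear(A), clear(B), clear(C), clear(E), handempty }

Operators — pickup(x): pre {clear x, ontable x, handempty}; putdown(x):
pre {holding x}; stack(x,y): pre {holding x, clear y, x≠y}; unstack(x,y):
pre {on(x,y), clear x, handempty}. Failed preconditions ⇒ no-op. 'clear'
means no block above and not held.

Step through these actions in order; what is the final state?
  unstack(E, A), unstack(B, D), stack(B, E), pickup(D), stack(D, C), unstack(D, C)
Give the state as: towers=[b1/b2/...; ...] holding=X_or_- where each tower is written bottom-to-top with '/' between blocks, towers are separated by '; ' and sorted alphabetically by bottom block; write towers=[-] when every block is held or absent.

step 1 (unstack(E, A)) [no-op]: towers=[A; C; D/B; E] holding=-
step 2 (unstack(B, D)): towers=[A; C; D; E] holding=B
step 3 (stack(B, E)): towers=[A; C; D; E/B] holding=-
step 4 (pickup(D)): towers=[A; C; E/B] holding=D
step 5 (stack(D, C)): towers=[A; C/D; E/B] holding=-
step 6 (unstack(D, C)): towers=[A; C; E/B] holding=D

towers=[A; C; E/B] holding=D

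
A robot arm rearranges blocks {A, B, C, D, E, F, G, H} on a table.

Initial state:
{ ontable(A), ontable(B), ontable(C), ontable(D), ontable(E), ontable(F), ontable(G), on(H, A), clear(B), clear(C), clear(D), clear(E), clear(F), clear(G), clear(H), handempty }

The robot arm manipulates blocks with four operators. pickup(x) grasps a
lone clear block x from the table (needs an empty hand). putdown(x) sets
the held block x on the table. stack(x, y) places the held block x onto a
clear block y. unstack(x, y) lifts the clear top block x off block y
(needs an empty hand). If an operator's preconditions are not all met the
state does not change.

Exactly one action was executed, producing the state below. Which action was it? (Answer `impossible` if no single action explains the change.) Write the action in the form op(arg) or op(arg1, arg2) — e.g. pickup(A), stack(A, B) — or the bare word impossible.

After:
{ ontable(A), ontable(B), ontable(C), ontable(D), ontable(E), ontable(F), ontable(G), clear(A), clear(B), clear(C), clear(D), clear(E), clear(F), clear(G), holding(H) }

unstack(H, A)

target: towers=[A; B; C; D; E; F; G] holding=H
         pickup(G) → towers=[A/H; B; C; D; E; F] holding=G
         pickup(E) → towers=[A/H; B; C; D; F; G] holding=E
     unstack(H, A) → towers=[A; B; C; D; E; F; G] holding=H  ← match
         pickup(B) → towers=[A/H; C; D; E; F; G] holding=B
         pickup(F) → towers=[A/H; B; C; D; E; G] holding=F
         pickup(D) → towers=[A/H; B; C; E; F; G] holding=D
         pickup(C) → towers=[A/H; B; D; E; F; G] holding=C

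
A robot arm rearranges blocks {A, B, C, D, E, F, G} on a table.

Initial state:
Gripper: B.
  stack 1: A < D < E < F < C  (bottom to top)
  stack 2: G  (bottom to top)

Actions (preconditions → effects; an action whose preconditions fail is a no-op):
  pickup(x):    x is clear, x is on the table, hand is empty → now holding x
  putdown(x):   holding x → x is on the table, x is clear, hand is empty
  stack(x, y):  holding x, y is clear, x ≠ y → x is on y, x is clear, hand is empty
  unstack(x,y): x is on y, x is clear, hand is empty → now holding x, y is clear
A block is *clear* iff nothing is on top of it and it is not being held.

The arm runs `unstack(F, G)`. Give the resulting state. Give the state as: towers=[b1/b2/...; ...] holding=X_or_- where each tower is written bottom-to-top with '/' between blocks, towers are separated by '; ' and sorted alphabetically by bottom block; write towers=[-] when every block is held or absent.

towers=[A/D/E/F/C; G] holding=B

before: towers=[A/D/E/F/C; G] holding=B
pre[unstack(F, G)]: on(F,G) fail, clear(F) fail, handempty fail
on(F,G), clear(F), handempty unmet → unstack(F, G) is a no-op
after:  towers=[A/D/E/F/C; G] holding=B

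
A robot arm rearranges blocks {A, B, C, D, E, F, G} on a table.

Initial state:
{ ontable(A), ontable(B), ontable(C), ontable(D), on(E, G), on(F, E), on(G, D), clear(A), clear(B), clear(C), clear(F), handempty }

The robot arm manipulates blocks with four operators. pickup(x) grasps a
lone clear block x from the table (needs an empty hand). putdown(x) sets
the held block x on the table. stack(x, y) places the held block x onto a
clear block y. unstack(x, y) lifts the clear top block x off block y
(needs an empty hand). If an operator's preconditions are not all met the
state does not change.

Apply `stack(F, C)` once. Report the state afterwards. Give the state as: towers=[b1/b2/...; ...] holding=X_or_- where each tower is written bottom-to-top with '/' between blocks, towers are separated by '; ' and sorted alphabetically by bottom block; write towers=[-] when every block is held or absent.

towers=[A; B; C; D/G/E/F] holding=-

before: towers=[A; B; C; D/G/E/F] holding=-
pre[stack(F, C)]: holding(F) ✗, clear(C) ✓, F≠C ✓
holding(F) unmet → stack(F, C) is a no-op
after:  towers=[A; B; C; D/G/E/F] holding=-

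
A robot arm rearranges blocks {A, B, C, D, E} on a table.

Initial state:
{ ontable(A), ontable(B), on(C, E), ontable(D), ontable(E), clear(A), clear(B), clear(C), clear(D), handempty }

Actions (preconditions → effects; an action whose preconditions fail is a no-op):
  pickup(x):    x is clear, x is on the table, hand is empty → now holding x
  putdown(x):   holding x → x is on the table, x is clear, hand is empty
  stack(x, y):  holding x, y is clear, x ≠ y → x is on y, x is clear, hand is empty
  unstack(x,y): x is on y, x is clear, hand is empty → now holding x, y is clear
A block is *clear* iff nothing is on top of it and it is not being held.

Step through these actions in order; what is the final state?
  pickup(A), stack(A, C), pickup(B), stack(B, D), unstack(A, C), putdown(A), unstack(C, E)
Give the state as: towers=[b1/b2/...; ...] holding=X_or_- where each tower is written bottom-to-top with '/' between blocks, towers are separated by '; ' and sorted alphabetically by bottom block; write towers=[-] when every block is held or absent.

towers=[A; D/B; E] holding=C

step 1 (pickup(A)): towers=[B; D; E/C] holding=A
step 2 (stack(A, C)): towers=[B; D; E/C/A] holding=-
step 3 (pickup(B)): towers=[D; E/C/A] holding=B
step 4 (stack(B, D)): towers=[D/B; E/C/A] holding=-
step 5 (unstack(A, C)): towers=[D/B; E/C] holding=A
step 6 (putdown(A)): towers=[A; D/B; E/C] holding=-
step 7 (unstack(C, E)): towers=[A; D/B; E] holding=C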